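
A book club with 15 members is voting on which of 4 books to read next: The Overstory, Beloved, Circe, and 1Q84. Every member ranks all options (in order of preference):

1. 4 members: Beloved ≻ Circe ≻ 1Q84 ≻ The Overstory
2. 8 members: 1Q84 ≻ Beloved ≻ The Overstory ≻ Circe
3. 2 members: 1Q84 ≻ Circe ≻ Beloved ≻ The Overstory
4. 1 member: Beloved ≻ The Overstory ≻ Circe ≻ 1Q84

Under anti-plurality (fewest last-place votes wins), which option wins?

Last-place votes: The Overstory 6, Beloved 0, Circe 8, 1Q84 1.
Beloved is ranked last by the fewest voters, so Beloved wins.

Beloved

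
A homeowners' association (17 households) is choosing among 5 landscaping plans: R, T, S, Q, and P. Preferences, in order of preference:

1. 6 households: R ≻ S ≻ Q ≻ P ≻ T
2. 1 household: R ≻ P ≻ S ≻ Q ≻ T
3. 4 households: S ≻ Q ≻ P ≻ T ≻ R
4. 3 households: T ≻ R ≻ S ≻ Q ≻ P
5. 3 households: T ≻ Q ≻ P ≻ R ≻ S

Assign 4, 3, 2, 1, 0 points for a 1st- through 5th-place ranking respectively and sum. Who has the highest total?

S

R: 6·4 + 1·4 + 4·0 + 3·3 + 3·1 = 40
T: 6·0 + 1·0 + 4·1 + 3·4 + 3·4 = 28
S: 6·3 + 1·2 + 4·4 + 3·2 + 3·0 = 42
Q: 6·2 + 1·1 + 4·3 + 3·1 + 3·3 = 37
P: 6·1 + 1·3 + 4·2 + 3·0 + 3·2 = 23
S has the highest Borda score (42).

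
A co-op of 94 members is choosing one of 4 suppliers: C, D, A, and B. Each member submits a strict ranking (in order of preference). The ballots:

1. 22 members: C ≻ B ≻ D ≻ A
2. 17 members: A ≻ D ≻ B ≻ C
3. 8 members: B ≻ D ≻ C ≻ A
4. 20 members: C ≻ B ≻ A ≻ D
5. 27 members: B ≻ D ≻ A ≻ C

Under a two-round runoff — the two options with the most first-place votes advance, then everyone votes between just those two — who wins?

Round 1 first-place votes: C 42, D 0, A 17, B 35.
C and B advance.
Runoff: C is preferred to B by 42 voters; B by 52.
B wins the runoff.

B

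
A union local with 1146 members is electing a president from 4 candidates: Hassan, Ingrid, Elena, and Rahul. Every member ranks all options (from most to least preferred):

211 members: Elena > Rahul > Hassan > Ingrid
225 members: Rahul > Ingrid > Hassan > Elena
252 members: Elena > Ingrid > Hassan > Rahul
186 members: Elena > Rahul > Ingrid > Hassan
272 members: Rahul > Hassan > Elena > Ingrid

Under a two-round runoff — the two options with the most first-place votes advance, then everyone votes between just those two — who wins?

Round 1 first-place votes: Hassan 0, Ingrid 0, Elena 649, Rahul 497.
Elena and Rahul advance.
Runoff: Elena is preferred to Rahul by 649 voters; Rahul by 497.
Elena wins the runoff.

Elena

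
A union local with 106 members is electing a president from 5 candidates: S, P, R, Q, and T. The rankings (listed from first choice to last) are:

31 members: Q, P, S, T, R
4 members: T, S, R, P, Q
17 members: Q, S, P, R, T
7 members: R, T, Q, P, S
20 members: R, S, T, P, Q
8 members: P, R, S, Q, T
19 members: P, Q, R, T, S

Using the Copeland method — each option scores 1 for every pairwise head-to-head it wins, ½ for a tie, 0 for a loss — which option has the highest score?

S: beats T; loses to P, R, and Q → score 1.
P: beats S, R, and T; loses to Q → score 3.
R: beats S and T; loses to P and Q → score 2.
Q: beats S, P, R, and T → score 4.
T: loses to S, P, R, and Q → score 0.
Q has the best pairwise record.

Q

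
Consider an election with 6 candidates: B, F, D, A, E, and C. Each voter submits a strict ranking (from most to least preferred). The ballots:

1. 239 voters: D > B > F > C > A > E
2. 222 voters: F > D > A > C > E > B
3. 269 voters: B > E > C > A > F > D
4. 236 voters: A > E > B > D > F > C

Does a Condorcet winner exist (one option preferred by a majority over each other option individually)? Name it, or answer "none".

B vs F: 744–222 for B.
B vs D: 505–461 for B.
B vs A: 508–458 for B.
B vs E: 508–458 for B.
B vs C: 744–222 for B.
B beats every other option head-to-head.

B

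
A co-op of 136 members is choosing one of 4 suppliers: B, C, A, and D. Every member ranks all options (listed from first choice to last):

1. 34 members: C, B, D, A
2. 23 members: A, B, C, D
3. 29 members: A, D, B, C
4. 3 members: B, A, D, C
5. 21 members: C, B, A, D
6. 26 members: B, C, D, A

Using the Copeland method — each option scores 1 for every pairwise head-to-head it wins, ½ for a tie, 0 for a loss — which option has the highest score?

B

B: beats C, A, and D → score 3.
C: beats A and D; loses to B → score 2.
A: beats D; loses to B and C → score 1.
D: loses to B, C, and A → score 0.
B has the best pairwise record.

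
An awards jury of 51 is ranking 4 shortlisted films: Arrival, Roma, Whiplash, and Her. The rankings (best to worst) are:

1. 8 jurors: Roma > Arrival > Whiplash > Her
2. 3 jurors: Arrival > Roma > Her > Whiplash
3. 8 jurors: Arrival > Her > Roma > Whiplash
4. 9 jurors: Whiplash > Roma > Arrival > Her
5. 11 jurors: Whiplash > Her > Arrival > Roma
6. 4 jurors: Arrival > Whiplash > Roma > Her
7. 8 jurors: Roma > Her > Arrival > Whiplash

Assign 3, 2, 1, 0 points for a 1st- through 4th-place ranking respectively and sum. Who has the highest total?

Arrival

Arrival: 8·2 + 3·3 + 8·3 + 9·1 + 11·1 + 4·3 + 8·1 = 89
Roma: 8·3 + 3·2 + 8·1 + 9·2 + 11·0 + 4·1 + 8·3 = 84
Whiplash: 8·1 + 3·0 + 8·0 + 9·3 + 11·3 + 4·2 + 8·0 = 76
Her: 8·0 + 3·1 + 8·2 + 9·0 + 11·2 + 4·0 + 8·2 = 57
Arrival has the highest Borda score (89).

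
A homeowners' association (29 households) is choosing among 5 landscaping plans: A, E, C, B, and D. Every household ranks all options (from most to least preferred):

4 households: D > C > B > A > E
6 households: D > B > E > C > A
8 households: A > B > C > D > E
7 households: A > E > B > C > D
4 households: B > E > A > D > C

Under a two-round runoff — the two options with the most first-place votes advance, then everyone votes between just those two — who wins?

A

Round 1 first-place votes: A 15, E 0, C 0, B 4, D 10.
A and D advance.
Runoff: A is preferred to D by 19 voters; D by 10.
A wins the runoff.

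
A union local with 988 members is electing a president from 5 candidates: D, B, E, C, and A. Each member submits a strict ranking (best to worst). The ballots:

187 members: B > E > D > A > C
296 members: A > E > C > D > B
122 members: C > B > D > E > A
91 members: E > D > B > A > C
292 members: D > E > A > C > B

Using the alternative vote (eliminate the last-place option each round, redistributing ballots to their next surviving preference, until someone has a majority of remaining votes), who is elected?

Round 1: D 292, B 187, E 91, C 122, A 296. Eliminate E.
Round 2: D 383, B 187, C 122, A 296. Eliminate C.
Round 3: D 383, B 309, A 296. Eliminate A.
Round 4: D 679, B 309. D has a majority.

D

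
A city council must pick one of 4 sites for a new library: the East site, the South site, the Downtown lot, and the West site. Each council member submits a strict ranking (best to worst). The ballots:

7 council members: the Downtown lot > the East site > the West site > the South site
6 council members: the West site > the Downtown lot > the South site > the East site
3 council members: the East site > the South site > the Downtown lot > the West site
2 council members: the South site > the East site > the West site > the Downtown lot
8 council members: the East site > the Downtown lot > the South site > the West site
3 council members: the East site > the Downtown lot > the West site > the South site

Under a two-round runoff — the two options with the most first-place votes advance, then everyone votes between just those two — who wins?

the East site

Round 1 first-place votes: the East site 14, the South site 2, the Downtown lot 7, the West site 6.
the East site and the Downtown lot advance.
Runoff: the East site is preferred to the Downtown lot by 16 voters; the Downtown lot by 13.
the East site wins the runoff.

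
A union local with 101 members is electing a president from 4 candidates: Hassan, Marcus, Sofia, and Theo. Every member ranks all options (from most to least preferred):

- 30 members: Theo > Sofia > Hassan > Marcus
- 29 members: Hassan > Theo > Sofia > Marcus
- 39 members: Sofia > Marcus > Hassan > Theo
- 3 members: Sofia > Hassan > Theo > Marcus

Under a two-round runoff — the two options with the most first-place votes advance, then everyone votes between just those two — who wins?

Theo

Round 1 first-place votes: Hassan 29, Marcus 0, Sofia 42, Theo 30.
Sofia and Theo advance.
Runoff: Sofia is preferred to Theo by 42 voters; Theo by 59.
Theo wins the runoff.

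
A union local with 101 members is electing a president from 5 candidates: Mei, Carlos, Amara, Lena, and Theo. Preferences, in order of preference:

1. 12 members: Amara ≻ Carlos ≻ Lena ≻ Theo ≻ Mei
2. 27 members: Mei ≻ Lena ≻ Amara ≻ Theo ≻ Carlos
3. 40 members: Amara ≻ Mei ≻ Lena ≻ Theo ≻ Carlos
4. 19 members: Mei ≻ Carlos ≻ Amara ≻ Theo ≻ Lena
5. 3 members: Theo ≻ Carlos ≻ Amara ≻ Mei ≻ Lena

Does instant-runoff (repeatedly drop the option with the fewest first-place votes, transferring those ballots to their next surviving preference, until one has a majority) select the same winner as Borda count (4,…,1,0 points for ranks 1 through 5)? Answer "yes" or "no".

no

Instant-runoff — R1 Mei 46, Carlos 0, Amara 52, Lena 0, Theo 3 (Amara winner). Winner: Amara.
Borda — scores: Mei 307, Carlos 102, Amara 306, Lena 185, Theo 110. Winner: Mei.
The two methods disagree.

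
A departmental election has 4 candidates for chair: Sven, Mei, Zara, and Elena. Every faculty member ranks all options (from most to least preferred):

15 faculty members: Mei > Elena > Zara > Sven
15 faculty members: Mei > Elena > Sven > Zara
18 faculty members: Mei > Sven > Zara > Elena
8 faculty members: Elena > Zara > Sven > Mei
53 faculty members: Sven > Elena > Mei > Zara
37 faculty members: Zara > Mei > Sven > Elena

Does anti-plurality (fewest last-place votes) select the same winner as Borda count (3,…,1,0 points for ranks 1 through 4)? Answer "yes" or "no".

yes

Anti-plurality — last-place votes: Sven 15, Mei 8, Zara 68, Elena 55. Winner: Mei.
Borda — scores: Sven 255, Mei 271, Zara 160, Elena 190. Winner: Mei.
The two methods agree.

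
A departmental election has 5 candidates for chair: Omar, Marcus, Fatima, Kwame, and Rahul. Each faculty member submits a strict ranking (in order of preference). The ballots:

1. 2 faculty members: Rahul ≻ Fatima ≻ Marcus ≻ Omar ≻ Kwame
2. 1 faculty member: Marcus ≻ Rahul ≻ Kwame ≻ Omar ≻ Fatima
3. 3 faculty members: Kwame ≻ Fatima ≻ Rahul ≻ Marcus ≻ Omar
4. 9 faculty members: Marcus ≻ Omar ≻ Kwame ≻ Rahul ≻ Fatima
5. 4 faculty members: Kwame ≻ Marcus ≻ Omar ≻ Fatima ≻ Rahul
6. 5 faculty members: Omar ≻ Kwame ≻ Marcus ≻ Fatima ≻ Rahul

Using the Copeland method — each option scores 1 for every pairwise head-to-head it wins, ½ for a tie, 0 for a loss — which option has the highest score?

Marcus

Omar: beats Fatima, Kwame, and Rahul; loses to Marcus → score 3.
Marcus: beats Omar, Fatima, and Rahul; ties Kwame → score 3.5.
Fatima: ties Rahul; loses to Omar, Marcus, and Kwame → score 0.5.
Kwame: beats Fatima and Rahul; ties Marcus; loses to Omar → score 2.5.
Rahul: ties Fatima; loses to Omar, Marcus, and Kwame → score 0.5.
Marcus has the best pairwise record.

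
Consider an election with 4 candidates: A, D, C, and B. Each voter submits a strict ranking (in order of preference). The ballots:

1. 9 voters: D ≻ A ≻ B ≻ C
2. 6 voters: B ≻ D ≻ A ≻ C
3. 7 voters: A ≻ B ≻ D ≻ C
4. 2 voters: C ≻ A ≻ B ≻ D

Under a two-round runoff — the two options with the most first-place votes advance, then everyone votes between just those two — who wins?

D

Round 1 first-place votes: A 7, D 9, C 2, B 6.
D and A advance.
Runoff: D is preferred to A by 15 voters; A by 9.
D wins the runoff.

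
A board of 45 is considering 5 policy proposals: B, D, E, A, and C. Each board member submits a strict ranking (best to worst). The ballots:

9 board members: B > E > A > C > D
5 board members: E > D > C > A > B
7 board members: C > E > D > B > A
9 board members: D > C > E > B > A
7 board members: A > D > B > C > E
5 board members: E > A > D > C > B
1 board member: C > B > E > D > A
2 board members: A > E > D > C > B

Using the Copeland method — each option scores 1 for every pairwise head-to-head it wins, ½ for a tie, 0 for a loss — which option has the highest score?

B: beats A; loses to D, E, and C → score 1.
D: beats B and C; loses to E and A → score 2.
E: beats B, D, and A; loses to C → score 3.
A: beats D and C; loses to B and E → score 2.
C: beats B and E; loses to D and A → score 2.
E has the best pairwise record.

E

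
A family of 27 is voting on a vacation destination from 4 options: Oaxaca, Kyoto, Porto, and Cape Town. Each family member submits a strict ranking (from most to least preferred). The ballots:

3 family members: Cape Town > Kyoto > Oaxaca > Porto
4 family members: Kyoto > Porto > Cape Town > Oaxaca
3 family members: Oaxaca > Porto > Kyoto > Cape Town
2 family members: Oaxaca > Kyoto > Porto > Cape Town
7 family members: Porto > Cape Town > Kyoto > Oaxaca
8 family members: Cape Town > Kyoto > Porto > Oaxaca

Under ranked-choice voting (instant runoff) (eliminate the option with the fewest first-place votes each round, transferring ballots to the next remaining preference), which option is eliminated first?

Round 1: Oaxaca 5, Kyoto 4, Porto 7, Cape Town 11. Eliminate Kyoto.

Kyoto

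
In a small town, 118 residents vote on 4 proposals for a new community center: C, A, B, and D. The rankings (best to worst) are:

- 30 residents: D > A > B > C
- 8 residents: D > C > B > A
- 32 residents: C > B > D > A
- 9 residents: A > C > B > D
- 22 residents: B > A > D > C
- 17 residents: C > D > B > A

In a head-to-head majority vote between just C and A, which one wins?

Voters preferring C to A: 57; preferring A to C: 61.
A wins the head-to-head.

A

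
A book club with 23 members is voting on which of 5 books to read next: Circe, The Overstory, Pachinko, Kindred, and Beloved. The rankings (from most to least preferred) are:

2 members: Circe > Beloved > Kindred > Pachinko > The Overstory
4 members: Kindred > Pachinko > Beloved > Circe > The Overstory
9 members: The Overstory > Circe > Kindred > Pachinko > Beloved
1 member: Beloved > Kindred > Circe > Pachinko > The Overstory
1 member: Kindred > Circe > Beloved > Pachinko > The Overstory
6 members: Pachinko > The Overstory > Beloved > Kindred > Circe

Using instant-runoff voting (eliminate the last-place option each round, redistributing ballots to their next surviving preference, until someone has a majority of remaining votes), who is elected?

The Overstory

Round 1: Circe 2, The Overstory 9, Pachinko 6, Kindred 5, Beloved 1. Eliminate Beloved.
Round 2: Circe 2, The Overstory 9, Pachinko 6, Kindred 6. Eliminate Circe.
Round 3: The Overstory 9, Pachinko 6, Kindred 8. Eliminate Pachinko.
Round 4: The Overstory 15, Kindred 8. The Overstory has a majority.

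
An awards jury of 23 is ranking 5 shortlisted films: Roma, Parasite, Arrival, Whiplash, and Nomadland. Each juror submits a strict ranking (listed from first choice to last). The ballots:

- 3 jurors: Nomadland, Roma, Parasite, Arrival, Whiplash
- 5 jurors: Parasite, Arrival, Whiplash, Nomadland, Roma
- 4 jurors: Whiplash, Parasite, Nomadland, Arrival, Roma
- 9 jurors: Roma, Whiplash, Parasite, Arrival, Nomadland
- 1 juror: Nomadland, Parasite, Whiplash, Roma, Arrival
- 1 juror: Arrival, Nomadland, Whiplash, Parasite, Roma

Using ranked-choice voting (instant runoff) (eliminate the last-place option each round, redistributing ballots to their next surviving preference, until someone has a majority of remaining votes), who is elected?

Round 1: Roma 9, Parasite 5, Arrival 1, Whiplash 4, Nomadland 4. Eliminate Arrival.
Round 2: Roma 9, Parasite 5, Whiplash 4, Nomadland 5. Eliminate Whiplash.
Round 3: Roma 9, Parasite 9, Nomadland 5. Eliminate Nomadland.
Round 4: Roma 12, Parasite 11. Roma has a majority.

Roma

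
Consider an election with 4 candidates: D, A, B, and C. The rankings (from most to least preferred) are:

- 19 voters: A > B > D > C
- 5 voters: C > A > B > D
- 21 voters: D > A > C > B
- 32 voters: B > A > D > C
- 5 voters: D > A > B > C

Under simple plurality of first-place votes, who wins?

First-place votes: D 26, A 19, B 32, C 5.
B has the most first-place votes.

B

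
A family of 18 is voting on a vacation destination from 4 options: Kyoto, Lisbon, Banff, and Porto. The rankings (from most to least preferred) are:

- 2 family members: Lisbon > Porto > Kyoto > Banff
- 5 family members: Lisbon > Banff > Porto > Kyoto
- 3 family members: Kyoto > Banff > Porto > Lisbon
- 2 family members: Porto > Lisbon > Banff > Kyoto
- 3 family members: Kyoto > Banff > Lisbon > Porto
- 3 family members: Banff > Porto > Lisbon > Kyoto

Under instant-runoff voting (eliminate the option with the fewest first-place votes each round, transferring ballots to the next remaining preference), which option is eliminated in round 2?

Round 1: Kyoto 6, Lisbon 7, Banff 3, Porto 2. Eliminate Porto.
Round 2: Kyoto 6, Lisbon 9, Banff 3. Eliminate Banff.

Banff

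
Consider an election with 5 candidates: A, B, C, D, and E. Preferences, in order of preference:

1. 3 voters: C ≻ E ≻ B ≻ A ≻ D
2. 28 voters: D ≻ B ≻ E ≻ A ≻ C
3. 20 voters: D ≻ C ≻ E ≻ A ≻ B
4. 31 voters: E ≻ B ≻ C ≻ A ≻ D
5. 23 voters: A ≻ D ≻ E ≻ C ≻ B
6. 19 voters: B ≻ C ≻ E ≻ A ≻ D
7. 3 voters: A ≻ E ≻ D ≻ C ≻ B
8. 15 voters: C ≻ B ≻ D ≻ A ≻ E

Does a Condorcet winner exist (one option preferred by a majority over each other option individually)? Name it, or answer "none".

none

Checking pairwise contests:
B beats A 96–46.
D beats B 74–68.
B beats C 78–64.
A beats D 79–63.
D beats E 86–56.
Every option loses at least one head-to-head, so there is no Condorcet winner.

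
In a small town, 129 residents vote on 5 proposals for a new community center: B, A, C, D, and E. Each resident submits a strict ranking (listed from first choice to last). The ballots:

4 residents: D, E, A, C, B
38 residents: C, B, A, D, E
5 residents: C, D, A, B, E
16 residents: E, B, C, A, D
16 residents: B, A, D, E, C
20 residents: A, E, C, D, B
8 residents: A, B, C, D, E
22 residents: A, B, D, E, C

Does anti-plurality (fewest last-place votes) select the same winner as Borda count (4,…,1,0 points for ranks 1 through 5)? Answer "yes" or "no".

Anti-plurality — last-place votes: B 24, A 0, C 38, D 16, E 51. Winner: A.
Borda — scores: B 321, A 358, C 264, D 173, E 174. Winner: A.
The two methods agree.

yes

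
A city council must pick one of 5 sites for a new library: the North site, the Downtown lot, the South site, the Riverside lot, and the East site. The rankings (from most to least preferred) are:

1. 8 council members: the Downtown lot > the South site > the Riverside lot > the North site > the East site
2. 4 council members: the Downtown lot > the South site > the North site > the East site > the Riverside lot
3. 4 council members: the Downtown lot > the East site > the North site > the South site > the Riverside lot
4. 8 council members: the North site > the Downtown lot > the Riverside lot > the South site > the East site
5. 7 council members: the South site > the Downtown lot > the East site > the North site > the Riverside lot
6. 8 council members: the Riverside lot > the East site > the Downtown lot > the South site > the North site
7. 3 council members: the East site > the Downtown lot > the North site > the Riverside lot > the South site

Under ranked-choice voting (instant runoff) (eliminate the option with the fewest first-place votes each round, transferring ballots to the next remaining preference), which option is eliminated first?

Round 1: the North site 8, the Downtown lot 16, the South site 7, the Riverside lot 8, the East site 3. Eliminate the East site.

the East site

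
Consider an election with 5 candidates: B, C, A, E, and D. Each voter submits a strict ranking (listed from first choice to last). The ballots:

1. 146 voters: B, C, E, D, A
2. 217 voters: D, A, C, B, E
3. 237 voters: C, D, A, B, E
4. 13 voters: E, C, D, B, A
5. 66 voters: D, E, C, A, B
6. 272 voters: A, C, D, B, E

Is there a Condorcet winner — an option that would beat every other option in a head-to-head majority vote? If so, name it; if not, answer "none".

none

Checking pairwise contests:
C beats B 805–146.
A beats C 489–462.
D beats A 679–272.
B beats E 872–79.
C beats D 668–283.
Every option loses at least one head-to-head, so there is no Condorcet winner.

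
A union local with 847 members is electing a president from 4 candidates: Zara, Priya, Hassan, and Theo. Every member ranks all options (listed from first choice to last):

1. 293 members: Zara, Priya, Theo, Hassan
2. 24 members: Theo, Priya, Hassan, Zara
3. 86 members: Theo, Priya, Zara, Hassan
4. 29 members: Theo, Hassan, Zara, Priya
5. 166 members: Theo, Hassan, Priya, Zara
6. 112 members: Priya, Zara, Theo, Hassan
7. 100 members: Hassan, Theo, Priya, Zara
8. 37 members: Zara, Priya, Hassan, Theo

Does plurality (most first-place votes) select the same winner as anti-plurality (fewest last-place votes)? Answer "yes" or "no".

no

Plurality — first-place votes: Zara 330, Priya 112, Hassan 100, Theo 305. Winner: Zara.
Anti-plurality — last-place votes: Zara 290, Priya 29, Hassan 491, Theo 37. Winner: Priya.
The two methods disagree.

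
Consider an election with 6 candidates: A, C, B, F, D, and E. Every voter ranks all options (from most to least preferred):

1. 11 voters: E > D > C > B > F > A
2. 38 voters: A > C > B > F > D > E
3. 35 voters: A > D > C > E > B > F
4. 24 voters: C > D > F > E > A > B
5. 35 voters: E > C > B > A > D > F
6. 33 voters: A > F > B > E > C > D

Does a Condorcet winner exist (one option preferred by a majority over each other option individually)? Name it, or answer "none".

A vs C: 106–70 for A.
A vs B: 130–46 for A.
A vs F: 141–35 for A.
A vs D: 141–35 for A.
A vs E: 106–70 for A.
A beats every other option head-to-head.

A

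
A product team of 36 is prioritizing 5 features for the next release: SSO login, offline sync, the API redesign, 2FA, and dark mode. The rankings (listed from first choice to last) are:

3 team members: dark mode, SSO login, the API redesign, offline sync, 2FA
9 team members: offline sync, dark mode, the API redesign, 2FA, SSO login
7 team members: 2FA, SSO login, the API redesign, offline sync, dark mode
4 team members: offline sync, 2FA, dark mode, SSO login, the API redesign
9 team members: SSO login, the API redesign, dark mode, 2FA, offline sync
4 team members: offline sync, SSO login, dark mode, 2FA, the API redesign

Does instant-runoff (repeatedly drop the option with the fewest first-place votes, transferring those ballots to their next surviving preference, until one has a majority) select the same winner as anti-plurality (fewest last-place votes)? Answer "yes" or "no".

Instant-runoff — R1 SSO login 9, offline sync 17, the API redesign 0, 2FA 7, dark mode 3 (the API redesign out); R2 SSO login 9, offline sync 17, 2FA 7, dark mode 3 (dark mode out); R3 SSO login 12, offline sync 17, 2FA 7 (2FA out); R4 SSO login 19, offline sync 17 (SSO login winner). Winner: SSO login.
Anti-plurality — last-place votes: SSO login 9, offline sync 9, the API redesign 8, 2FA 3, dark mode 7. Winner: 2FA.
The two methods disagree.

no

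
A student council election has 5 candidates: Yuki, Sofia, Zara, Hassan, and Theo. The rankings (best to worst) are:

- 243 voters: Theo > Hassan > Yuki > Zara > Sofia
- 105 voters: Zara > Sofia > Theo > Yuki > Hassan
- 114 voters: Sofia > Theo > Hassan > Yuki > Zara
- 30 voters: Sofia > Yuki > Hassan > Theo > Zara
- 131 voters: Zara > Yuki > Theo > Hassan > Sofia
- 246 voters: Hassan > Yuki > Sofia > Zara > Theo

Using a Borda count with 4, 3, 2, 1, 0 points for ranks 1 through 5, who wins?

Yuki: 243·2 + 105·1 + 114·1 + 30·3 + 131·3 + 246·3 = 1926
Sofia: 243·0 + 105·3 + 114·4 + 30·4 + 131·0 + 246·2 = 1383
Zara: 243·1 + 105·4 + 114·0 + 30·0 + 131·4 + 246·1 = 1433
Hassan: 243·3 + 105·0 + 114·2 + 30·2 + 131·1 + 246·4 = 2132
Theo: 243·4 + 105·2 + 114·3 + 30·1 + 131·2 + 246·0 = 1816
Hassan has the highest Borda score (2132).

Hassan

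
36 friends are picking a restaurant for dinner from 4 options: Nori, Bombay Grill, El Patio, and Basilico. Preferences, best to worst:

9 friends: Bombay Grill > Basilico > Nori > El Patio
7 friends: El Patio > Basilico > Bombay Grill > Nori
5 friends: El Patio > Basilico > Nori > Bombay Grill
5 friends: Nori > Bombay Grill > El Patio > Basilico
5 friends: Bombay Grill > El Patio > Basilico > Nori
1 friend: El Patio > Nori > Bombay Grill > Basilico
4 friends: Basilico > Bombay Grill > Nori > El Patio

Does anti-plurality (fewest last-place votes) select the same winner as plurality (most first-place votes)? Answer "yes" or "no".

Anti-plurality — last-place votes: Nori 12, Bombay Grill 5, El Patio 13, Basilico 6. Winner: Bombay Grill.
Plurality — first-place votes: Nori 5, Bombay Grill 14, El Patio 13, Basilico 4. Winner: Bombay Grill.
The two methods agree.

yes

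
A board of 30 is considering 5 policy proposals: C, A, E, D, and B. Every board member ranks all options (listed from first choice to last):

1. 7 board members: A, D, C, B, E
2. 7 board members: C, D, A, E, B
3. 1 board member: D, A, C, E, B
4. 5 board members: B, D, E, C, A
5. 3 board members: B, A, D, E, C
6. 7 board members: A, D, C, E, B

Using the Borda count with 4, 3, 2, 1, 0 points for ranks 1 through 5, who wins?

D

C: 7·2 + 7·4 + 1·2 + 5·1 + 3·0 + 7·2 = 63
A: 7·4 + 7·2 + 1·3 + 5·0 + 3·3 + 7·4 = 82
E: 7·0 + 7·1 + 1·1 + 5·2 + 3·1 + 7·1 = 28
D: 7·3 + 7·3 + 1·4 + 5·3 + 3·2 + 7·3 = 88
B: 7·1 + 7·0 + 1·0 + 5·4 + 3·4 + 7·0 = 39
D has the highest Borda score (88).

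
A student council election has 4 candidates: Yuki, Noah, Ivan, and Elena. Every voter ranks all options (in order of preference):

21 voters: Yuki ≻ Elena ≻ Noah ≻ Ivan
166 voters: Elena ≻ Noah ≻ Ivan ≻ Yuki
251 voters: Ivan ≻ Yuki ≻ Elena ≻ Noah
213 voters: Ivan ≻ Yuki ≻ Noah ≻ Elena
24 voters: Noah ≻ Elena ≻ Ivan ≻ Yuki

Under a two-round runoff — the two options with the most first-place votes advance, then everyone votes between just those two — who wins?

Round 1 first-place votes: Yuki 21, Noah 24, Ivan 464, Elena 166.
Ivan and Elena advance.
Runoff: Ivan is preferred to Elena by 464 voters; Elena by 211.
Ivan wins the runoff.

Ivan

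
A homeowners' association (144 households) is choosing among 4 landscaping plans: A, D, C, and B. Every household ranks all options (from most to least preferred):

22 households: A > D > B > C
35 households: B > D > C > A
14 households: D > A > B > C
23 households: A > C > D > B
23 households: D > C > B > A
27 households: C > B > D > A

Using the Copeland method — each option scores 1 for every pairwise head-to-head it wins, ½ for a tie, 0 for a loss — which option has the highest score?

A: loses to D, C, and B → score 0.
D: beats A, C, and B → score 3.
C: beats A and B; loses to D → score 2.
B: beats A; loses to D and C → score 1.
D has the best pairwise record.

D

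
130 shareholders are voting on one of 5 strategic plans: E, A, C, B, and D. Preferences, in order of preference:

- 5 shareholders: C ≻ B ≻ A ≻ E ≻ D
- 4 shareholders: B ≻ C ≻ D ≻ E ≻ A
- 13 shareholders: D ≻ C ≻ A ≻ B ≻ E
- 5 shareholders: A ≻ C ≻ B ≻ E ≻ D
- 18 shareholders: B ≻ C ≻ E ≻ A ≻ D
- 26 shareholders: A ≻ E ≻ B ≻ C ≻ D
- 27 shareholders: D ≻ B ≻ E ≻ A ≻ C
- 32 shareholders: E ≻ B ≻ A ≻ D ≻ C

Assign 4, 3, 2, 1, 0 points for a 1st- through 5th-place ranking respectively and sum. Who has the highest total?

E: 5·1 + 4·1 + 13·0 + 5·1 + 18·2 + 26·3 + 27·2 + 32·4 = 310
A: 5·2 + 4·0 + 13·2 + 5·4 + 18·1 + 26·4 + 27·1 + 32·2 = 269
C: 5·4 + 4·3 + 13·3 + 5·3 + 18·3 + 26·1 + 27·0 + 32·0 = 166
B: 5·3 + 4·4 + 13·1 + 5·2 + 18·4 + 26·2 + 27·3 + 32·3 = 355
D: 5·0 + 4·2 + 13·4 + 5·0 + 18·0 + 26·0 + 27·4 + 32·1 = 200
B has the highest Borda score (355).

B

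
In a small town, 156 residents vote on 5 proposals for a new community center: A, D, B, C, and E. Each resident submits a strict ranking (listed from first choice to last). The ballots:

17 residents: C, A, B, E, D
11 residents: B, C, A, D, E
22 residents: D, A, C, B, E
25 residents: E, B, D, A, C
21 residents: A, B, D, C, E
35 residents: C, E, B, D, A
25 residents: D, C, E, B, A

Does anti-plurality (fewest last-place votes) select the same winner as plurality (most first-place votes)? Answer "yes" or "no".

no

Anti-plurality — last-place votes: A 60, D 17, B 0, C 25, E 54. Winner: B.
Plurality — first-place votes: A 21, D 47, B 11, C 52, E 25. Winner: C.
The two methods disagree.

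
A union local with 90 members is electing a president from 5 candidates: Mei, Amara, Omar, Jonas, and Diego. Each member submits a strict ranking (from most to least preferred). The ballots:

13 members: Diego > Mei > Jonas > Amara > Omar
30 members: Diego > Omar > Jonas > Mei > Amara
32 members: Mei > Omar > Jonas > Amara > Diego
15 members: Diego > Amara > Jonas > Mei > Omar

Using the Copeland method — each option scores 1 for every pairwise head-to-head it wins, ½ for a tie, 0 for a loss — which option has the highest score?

Mei: beats Amara and Omar; ties Jonas; loses to Diego → score 2.5.
Amara: loses to Mei, Omar, Jonas, and Diego → score 0.
Omar: beats Amara and Jonas; loses to Mei and Diego → score 2.
Jonas: beats Amara; ties Mei; loses to Omar and Diego → score 1.5.
Diego: beats Mei, Amara, Omar, and Jonas → score 4.
Diego has the best pairwise record.

Diego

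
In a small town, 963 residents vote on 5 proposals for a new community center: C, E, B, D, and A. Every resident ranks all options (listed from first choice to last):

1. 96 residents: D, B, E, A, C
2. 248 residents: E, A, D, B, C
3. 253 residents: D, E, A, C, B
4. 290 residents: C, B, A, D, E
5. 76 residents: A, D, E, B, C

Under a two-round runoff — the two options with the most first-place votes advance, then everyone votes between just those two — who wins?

D

Round 1 first-place votes: C 290, E 248, B 0, D 349, A 76.
D and C advance.
Runoff: D is preferred to C by 673 voters; C by 290.
D wins the runoff.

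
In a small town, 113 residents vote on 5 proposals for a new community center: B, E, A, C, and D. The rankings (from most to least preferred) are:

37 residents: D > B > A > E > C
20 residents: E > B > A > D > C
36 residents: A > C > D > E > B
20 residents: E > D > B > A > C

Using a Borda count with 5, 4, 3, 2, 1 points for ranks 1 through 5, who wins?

D

B: 37·4 + 20·4 + 36·1 + 20·3 = 324
E: 37·2 + 20·5 + 36·2 + 20·5 = 346
A: 37·3 + 20·3 + 36·5 + 20·2 = 391
C: 37·1 + 20·1 + 36·4 + 20·1 = 221
D: 37·5 + 20·2 + 36·3 + 20·4 = 413
D has the highest Borda score (413).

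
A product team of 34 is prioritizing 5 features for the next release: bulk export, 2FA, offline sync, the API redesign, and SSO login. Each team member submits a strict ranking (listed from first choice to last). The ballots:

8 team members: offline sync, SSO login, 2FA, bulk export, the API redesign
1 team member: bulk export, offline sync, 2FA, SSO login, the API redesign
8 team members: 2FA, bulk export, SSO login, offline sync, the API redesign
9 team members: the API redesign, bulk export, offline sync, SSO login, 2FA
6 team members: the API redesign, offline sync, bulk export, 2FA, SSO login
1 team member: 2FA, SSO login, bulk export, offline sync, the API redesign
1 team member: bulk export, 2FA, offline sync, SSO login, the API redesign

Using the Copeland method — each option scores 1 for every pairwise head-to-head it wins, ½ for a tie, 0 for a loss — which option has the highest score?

bulk export

bulk export: beats offline sync, the API redesign, and SSO login; ties 2FA → score 3.5.
2FA: beats the API redesign; ties bulk export and SSO login; loses to offline sync → score 2.
offline sync: beats 2FA, the API redesign, and SSO login; loses to bulk export → score 3.
the API redesign: loses to bulk export, 2FA, offline sync, and SSO login → score 0.
SSO login: beats the API redesign; ties 2FA; loses to bulk export and offline sync → score 1.5.
bulk export has the best pairwise record.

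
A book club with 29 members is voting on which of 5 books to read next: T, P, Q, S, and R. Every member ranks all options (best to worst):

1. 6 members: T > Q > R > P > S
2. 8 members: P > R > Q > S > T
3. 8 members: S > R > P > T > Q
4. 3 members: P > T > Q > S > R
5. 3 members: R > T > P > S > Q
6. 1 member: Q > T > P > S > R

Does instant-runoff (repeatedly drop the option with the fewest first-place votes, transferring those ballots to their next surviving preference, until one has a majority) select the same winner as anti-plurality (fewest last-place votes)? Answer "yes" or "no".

yes

Instant-runoff — R1 T 6, P 11, Q 1, S 8, R 3 (Q out); R2 T 7, P 11, S 8, R 3 (R out); R3 T 10, P 11, S 8 (S out); R4 T 10, P 19 (P winner). Winner: P.
Anti-plurality — last-place votes: T 8, P 0, Q 11, S 6, R 4. Winner: P.
The two methods agree.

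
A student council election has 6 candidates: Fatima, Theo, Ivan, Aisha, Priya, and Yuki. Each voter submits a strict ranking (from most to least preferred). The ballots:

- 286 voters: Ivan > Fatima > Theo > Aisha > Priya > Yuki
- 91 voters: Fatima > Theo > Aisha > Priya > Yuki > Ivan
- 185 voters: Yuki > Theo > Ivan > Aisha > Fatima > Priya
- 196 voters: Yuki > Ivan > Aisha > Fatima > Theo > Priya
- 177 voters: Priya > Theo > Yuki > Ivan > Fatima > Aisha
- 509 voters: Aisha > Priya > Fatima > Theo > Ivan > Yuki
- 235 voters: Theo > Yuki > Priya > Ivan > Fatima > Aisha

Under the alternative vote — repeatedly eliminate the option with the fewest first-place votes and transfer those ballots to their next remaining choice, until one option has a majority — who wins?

Theo

Round 1: Fatima 91, Theo 235, Ivan 286, Aisha 509, Priya 177, Yuki 381. Eliminate Fatima.
Round 2: Theo 326, Ivan 286, Aisha 509, Priya 177, Yuki 381. Eliminate Priya.
Round 3: Theo 503, Ivan 286, Aisha 509, Yuki 381. Eliminate Ivan.
Round 4: Theo 789, Aisha 509, Yuki 381. Eliminate Yuki.
Round 5: Theo 974, Aisha 705. Theo has a majority.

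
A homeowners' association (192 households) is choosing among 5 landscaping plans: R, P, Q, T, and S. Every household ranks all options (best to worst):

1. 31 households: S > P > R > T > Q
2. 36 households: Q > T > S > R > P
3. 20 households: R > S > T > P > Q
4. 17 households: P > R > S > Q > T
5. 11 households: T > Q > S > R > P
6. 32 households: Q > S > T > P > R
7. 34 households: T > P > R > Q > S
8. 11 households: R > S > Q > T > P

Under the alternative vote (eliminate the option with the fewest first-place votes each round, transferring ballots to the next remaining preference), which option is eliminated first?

Round 1: R 31, P 17, Q 68, T 45, S 31. Eliminate P.

P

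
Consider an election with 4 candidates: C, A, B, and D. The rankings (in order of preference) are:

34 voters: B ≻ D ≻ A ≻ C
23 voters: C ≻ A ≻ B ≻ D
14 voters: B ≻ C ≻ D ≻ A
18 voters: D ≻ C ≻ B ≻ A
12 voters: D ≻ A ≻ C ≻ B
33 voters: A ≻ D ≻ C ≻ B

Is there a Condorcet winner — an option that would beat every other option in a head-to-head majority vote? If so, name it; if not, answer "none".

Checking pairwise contests:
A beats C 79–55.
D beats A 78–56.
C beats B 86–48.
B beats D 71–63.
Every option loses at least one head-to-head, so there is no Condorcet winner.

none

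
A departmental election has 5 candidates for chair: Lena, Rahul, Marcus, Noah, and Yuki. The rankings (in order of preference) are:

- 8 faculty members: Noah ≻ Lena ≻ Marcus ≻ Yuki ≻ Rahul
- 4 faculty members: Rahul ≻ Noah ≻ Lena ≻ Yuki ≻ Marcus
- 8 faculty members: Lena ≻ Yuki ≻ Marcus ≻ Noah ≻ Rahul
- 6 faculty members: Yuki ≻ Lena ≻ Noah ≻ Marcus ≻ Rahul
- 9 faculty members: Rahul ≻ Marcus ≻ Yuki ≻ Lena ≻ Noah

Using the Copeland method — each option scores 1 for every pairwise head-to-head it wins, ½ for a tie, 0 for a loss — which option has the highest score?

Lena

Lena: beats Rahul, Marcus, Noah, and Yuki → score 4.
Rahul: loses to Lena, Marcus, Noah, and Yuki → score 0.
Marcus: beats Rahul; loses to Lena, Noah, and Yuki → score 1.
Noah: beats Rahul and Marcus; loses to Lena and Yuki → score 2.
Yuki: beats Rahul, Marcus, and Noah; loses to Lena → score 3.
Lena has the best pairwise record.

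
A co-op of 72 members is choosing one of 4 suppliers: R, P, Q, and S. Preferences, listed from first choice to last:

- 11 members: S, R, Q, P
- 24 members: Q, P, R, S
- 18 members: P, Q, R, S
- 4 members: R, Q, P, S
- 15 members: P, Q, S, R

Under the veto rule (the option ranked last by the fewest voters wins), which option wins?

Q

Last-place votes: R 15, P 11, Q 0, S 46.
Q is ranked last by the fewest voters, so Q wins.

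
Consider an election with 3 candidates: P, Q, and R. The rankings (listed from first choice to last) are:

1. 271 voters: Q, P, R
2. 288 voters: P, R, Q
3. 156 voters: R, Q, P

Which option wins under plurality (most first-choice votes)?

First-place votes: P 288, Q 271, R 156.
P has the most first-place votes.

P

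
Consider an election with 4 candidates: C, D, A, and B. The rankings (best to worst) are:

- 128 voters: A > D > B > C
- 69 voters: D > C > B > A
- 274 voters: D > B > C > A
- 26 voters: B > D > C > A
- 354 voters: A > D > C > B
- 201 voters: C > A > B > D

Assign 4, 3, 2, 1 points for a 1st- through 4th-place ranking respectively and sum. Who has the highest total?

C: 128·1 + 69·3 + 274·2 + 26·2 + 354·2 + 201·4 = 2447
D: 128·3 + 69·4 + 274·4 + 26·3 + 354·3 + 201·1 = 3097
A: 128·4 + 69·1 + 274·1 + 26·1 + 354·4 + 201·3 = 2900
B: 128·2 + 69·2 + 274·3 + 26·4 + 354·1 + 201·2 = 2076
D has the highest Borda score (3097).

D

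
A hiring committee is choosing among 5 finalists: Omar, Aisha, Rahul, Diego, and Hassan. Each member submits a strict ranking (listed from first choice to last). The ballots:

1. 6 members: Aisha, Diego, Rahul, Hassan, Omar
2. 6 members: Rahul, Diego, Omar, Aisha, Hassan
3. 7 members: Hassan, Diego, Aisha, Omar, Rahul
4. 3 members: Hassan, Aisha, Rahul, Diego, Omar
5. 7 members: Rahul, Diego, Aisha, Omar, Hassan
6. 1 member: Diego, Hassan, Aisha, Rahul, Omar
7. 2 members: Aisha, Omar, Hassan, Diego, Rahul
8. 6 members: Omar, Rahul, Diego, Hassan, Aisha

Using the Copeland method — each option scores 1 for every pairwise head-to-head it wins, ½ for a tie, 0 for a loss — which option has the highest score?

Omar: beats Hassan; loses to Aisha, Rahul, and Diego → score 1.
Aisha: beats Omar and Hassan; ties Rahul; loses to Diego → score 2.5.
Rahul: beats Omar, Diego, and Hassan; ties Aisha → score 3.5.
Diego: beats Omar, Aisha, and Hassan; loses to Rahul → score 3.
Hassan: loses to Omar, Aisha, Rahul, and Diego → score 0.
Rahul has the best pairwise record.

Rahul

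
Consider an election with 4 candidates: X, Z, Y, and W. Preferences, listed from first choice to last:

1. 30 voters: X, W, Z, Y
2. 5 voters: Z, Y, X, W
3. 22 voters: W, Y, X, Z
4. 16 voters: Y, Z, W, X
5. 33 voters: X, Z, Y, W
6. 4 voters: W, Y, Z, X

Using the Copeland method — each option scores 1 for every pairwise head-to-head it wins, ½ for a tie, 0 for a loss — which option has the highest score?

X

X: beats Z, Y, and W → score 3.
Z: beats Y; loses to X and W → score 1.
Y: loses to X, Z, and W → score 0.
W: beats Z and Y; loses to X → score 2.
X has the best pairwise record.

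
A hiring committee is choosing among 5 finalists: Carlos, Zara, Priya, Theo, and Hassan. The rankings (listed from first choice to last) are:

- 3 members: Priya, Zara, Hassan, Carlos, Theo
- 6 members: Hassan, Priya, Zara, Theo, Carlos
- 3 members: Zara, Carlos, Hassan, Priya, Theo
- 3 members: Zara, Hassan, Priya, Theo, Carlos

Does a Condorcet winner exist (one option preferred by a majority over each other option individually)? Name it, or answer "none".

Checking pairwise contests:
Zara beats Carlos 15–0.
Priya beats Zara 9–6.
Hassan beats Priya 12–3.
Zara beats Theo 15–0.
Zara beats Hassan 9–6.
Every option loses at least one head-to-head, so there is no Condorcet winner.

none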